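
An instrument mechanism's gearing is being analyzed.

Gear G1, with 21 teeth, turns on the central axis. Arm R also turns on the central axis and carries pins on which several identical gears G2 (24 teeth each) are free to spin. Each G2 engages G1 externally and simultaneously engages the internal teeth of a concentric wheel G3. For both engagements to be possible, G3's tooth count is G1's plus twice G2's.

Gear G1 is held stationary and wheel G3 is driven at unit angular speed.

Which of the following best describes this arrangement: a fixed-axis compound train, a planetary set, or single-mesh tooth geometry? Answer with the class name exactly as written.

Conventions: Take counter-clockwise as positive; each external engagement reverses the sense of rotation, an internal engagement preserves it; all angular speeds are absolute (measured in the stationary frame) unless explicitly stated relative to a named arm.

topology: planetary set — G1 21T / G2 24T / G3 69T, arm = carrier (Willis)
classification: planetary set

planetary set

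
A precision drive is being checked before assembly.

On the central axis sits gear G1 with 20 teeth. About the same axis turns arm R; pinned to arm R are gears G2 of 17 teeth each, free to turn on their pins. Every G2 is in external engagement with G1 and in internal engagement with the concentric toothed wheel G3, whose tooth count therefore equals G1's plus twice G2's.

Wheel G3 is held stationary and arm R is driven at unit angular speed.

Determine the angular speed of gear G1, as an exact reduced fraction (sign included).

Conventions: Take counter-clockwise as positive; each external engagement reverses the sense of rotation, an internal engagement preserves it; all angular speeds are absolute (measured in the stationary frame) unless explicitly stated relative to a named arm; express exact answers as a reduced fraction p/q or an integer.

topology: planetary set — G1 20T / G2 17T / G3 54T, arm = carrier (Willis)
ring teeth: 20 + 2·17 = 54
20(ω_sun−ω_arm) = −54(ω_ring−ω_arm),  ω_ring = 0, ω_arm = 1
ω_sun = 1 − (54/20)(0−1) = 37/10
exact speed ratio = 37/10

37/10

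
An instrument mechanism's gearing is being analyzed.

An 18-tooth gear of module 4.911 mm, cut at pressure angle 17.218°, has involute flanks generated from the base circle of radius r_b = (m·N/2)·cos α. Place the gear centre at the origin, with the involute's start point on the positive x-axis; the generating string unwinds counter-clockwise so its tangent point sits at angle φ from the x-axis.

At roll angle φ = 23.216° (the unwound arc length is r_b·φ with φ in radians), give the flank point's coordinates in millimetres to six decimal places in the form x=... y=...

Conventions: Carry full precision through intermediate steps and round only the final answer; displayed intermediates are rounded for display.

x=45.543046 y=0.920929

topology: single-mesh involute geometry — m = 4.911, N = 18
pitch radius r_p = m·N/2 = 4.911·18/2 = 44.199000
base radius r_b = r_p·cos α = 44.199000·cos 17.218° = 42.218240
roll angle φ = 23.216° = 0.40519564 rad
x = r_b·(cos φ + φ·sin φ) = 45.543046
y = r_b·(sin φ − φ·cos φ) = 0.920929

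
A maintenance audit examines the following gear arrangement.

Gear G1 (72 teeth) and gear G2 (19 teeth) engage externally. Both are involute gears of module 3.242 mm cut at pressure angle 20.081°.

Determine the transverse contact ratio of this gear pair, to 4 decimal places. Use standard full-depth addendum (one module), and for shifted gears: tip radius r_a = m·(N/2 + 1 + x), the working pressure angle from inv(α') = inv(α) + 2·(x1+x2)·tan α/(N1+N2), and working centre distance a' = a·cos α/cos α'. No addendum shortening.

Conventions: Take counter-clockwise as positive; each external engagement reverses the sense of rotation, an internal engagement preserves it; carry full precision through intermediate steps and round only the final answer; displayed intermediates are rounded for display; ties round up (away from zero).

1.6739

single-mesh involute tooth geometry (72T engaging 19T at module 3.242)
base radii: r_b1 = 109.616863, r_b2 = 28.926672
tip radii: r_a1 = 119.954000, r_a2 = 34.041000
no profile shift: α' = α, a' = a
action lengths: √(r_a1²−r_b1²) = 48.714530, √(r_a2²−r_b2²) = 17.945398
base pitch p_b = π·m·cos α = 9.565876
CR = (48.714530 + 17.945398 − 147.511000·sin 20.08100°)/9.565876 = 1.673896
contact ratio ≈ 1.6739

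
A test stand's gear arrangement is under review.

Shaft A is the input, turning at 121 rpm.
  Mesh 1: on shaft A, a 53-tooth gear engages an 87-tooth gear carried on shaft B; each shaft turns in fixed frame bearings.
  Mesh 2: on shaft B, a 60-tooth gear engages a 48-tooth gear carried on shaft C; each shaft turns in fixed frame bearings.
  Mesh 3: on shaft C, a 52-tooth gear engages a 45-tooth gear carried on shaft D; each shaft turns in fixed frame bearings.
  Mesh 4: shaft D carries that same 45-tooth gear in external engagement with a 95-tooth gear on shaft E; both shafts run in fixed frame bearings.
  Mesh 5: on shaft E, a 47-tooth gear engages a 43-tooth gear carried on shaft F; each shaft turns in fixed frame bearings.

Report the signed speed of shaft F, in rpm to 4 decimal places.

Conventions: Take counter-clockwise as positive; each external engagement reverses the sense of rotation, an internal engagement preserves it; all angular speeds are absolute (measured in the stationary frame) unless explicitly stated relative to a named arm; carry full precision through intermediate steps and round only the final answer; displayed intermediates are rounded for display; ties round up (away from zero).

-55.1266 rpm

recognized (6 fixed axles, 5 meshes): fixed-axis compound train
mesh 1 [53T→87T]: ω = 121.0000×53/87 = 73.7126 rpm, sense flips to −
mesh 2 [60T→48T]: ω = 73.7126×60/48 = 92.1408 rpm, sense flips to +
mesh 3 [52T→45T]: ω = 92.1408×52/45 = 106.4738 rpm, sense flips to −
mesh 4 [45T→95T]: ω = 106.4738×45/95 = 50.4350 rpm, sense flips to +
mesh 5 [47T→43T]: ω = 50.4350×47/43 = 55.1266 rpm, sense flips to −
signed output speed = -55.1266 rpm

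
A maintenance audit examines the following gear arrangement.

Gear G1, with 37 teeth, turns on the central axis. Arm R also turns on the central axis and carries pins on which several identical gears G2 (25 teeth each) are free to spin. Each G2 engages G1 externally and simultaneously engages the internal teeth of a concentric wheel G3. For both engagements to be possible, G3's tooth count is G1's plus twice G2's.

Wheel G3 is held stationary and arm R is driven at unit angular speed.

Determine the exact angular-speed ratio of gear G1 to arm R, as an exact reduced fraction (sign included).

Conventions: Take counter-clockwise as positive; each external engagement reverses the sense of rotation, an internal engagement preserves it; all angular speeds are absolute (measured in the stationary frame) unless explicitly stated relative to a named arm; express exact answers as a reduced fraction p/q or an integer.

124/37

topology: planetary set — G1 37T / G2 25T / G3 87T, arm = carrier (Willis)
ring teeth: 37 + 2·25 = 87
37(ω_sun−ω_arm) = −87(ω_ring−ω_arm),  ω_ring = 0, ω_arm = 1
ω_sun = 1 − (87/37)(0−1) = 124/37
ω_out/ω_in = 124/37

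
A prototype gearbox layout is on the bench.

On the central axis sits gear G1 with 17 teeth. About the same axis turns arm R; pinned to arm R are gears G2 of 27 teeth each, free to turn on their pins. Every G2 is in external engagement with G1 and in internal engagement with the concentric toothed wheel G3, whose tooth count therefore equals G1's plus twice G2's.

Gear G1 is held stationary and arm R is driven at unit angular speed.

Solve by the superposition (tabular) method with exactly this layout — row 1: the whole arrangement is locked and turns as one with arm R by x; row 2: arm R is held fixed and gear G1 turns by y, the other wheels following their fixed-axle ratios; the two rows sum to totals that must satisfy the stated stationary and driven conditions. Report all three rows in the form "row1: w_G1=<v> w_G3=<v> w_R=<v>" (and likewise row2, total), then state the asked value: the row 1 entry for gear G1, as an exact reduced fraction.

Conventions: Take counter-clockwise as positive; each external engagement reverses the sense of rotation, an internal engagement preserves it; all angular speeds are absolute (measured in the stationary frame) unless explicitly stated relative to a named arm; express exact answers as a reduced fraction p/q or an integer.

planetary set (17T centre, 27T on arm, 71T internal) — Willis relation
row 1: whole set turns with the arm by x
row 2 — arm fixed, fixed-axis ratios: sun y, ring −(17/71)·y, arm 0
boundary: total ω_sun = x + y = 0 and total ω_arm = x = 1  ⇒  y = -1, x = 1
row 2 ring = −(17/71)·(-1) = 17/71
totals (row 1 + row 2): sun 1 + (-1) = 0, ring 1 + 17/71 = 88/71, arm 1 + 0 = 1
asked cell (row1, sun) = 1

row1: w_G1=1 w_G3=1 w_R=1
row2: w_G1=-1 w_G3=17/71 w_R=0
total: w_G1=0 w_G3=88/71 w_R=1
asked value: 1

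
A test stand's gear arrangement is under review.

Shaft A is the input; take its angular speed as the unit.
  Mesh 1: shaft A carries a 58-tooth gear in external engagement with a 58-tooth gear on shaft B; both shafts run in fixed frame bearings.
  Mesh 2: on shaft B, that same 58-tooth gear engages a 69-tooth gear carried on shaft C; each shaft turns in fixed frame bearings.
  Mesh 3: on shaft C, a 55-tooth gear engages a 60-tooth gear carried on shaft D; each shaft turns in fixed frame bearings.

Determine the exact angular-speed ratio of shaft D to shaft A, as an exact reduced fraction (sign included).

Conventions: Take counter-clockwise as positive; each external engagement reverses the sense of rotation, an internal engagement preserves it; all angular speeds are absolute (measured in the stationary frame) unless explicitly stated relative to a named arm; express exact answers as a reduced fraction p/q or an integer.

class = fixed-axis compound train [3 meshes; 3 ratios multiply, 3 sense flips]
mesh 1 [58T→58T]: running ratio 1, sense −
mesh 2 [58T→69T]: running ratio 58/69, sense +
mesh 3 [55T→60T]: running ratio 319/414, sense −
ω_out/ω_in = -319/414

-319/414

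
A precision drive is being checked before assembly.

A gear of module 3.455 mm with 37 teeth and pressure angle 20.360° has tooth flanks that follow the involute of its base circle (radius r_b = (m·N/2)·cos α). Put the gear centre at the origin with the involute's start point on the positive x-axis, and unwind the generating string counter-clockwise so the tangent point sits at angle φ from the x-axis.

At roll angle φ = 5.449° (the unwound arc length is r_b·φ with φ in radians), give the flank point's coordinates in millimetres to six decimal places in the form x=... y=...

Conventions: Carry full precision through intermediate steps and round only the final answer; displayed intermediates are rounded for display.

single-mesh involute tooth geometry (37T wheel at module 3.455)
pitch radius r_p = m·N/2 = 3.455·37/2 = 63.917500
base radius r_b = r_p·cos α = 63.917500·cos 20.360° = 59.924261
roll angle φ = 5.449° = 0.09510299 rad
x = r_b·(cos φ + φ·sin φ) = 60.194644
y = r_b·(sin φ − φ·cos φ) = 0.017166

x=60.194644 y=0.017166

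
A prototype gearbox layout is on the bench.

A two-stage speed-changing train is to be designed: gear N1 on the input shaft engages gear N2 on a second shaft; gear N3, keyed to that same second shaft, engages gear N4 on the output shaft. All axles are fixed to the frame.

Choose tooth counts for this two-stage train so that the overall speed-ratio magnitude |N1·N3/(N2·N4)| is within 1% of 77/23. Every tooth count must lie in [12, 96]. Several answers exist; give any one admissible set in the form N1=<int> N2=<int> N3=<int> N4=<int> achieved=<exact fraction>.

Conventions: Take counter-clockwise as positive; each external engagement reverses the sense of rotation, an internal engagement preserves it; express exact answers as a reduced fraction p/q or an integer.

N1=12 N2=23 N3=77 N4=12 achieved=77/23

topology: fixed-axis compound train — 2 stages, target 77/23
target = 77/23 in lowest terms: an exact hit needs N1·N3 = k·77 and N2·N4 = k·23 for one integer k, every count in [12, 96]; additionally prefer no 1:1 stage (N1 ≠ N2, N3 ≠ N4)
k = 1…11: no 1:1-free in-range split of k·77 and k·23 into factor pairs; take k = 12
k = 12: N1·N3 = 924 = 12·77, N2·N4 = 276 = 23·12
achieved = 12·77/(23·12) = 77/23; |achieved − target| = 0 ≤ 77/2300 ✓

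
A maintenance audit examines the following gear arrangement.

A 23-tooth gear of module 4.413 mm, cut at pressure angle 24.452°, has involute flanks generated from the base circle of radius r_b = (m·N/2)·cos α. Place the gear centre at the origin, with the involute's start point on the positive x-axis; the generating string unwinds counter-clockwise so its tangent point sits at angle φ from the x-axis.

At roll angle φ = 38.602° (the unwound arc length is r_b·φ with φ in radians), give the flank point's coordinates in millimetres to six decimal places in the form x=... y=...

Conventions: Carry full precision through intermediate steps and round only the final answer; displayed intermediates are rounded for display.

x=55.522455 y=4.499018

single-mesh involute tooth geometry (23T wheel at module 4.413)
pitch radius r_p = m·N/2 = 4.413·23/2 = 50.749500
base radius r_b = r_p·cos α = 50.749500·cos 24.452° = 46.197694
roll angle φ = 38.602° = 0.67373200 rad
x = r_b·(cos φ + φ·sin φ) = 55.522455
y = r_b·(sin φ − φ·cos φ) = 4.499018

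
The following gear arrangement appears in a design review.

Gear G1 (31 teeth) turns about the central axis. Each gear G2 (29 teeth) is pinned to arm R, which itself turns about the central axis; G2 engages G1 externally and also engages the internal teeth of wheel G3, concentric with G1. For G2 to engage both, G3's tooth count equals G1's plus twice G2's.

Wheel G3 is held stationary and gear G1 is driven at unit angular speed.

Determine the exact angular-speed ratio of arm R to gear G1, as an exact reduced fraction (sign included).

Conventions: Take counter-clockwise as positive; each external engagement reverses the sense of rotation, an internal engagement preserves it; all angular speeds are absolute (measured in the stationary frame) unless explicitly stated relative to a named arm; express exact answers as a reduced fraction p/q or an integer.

class = planetary set [G3 = 31+2·29 = 89; Willis about the carrier]
ring teeth: 31 + 2·29 = 89
31(ω_sun−ω_arm) = −89(ω_ring−ω_arm),  ω_ring = 0, ω_sun = 1
31(1−ω_arm) = −89(0−ω_arm)  ⇒  120·ω_arm = 31  ⇒  ω_arm = 31/120
ω_out/ω_in = 31/120

31/120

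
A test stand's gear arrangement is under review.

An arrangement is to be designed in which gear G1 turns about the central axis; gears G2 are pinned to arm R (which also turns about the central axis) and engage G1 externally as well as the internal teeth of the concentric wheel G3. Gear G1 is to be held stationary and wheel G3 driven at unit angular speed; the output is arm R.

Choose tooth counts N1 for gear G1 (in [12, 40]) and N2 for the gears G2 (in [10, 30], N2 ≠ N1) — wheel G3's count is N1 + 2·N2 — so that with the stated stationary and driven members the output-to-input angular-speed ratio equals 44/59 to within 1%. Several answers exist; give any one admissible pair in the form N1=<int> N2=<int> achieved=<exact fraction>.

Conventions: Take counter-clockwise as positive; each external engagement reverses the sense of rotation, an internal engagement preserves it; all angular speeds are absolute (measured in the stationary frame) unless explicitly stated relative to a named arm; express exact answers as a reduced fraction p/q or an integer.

planetary set to be sized for 44/59 (Willis relation)
Willis with ω_sun = 0: ω_arm/ω_ring = N3/(N1+N3); set equal to 44/59  ⇒  N3/N1 = (44/59)/(1 − 44/59) = 44/15
N3 = N1 + 2·N2  ⇒  N2/N1 = (N3/N1 − 1)/2 = (44/15 − 1)/2 = 29/30
smallest multiple with N1 ≥ 12 and N2 ≥ 10: k = 1  ⇒  N1 = 1·30 = 30, N2 = 1·29 = 29 (N1 ≤ 40, N2 ≤ 30, N2 ≠ N1 ✓), N3 = 30 + 2·29 = 88
check: N3/(N1+N3) with N1 = 30, N3 = 88 gives 44/59; |achieved − target| = 0 ≤ 11/1475 ✓

N1=30 N2=29 achieved=44/59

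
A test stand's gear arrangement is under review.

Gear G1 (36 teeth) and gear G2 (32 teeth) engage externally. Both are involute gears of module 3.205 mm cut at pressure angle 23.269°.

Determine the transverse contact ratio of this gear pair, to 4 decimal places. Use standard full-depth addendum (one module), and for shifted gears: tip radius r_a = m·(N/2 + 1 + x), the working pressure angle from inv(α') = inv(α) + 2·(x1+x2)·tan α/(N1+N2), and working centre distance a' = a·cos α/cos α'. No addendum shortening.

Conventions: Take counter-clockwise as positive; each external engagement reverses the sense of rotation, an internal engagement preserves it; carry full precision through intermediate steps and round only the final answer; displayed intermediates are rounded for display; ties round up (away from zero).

recognized (one external pair, fixed centres): single-mesh tooth geometry, m = 3.205, N1 = 36, N2 = 32
base radii: r_b1 = 52.997510, r_b2 = 47.108898
tip radii: r_a1 = 60.895000, r_a2 = 54.485000
no profile shift: α' = α, a' = a
action lengths: √(r_a1²−r_b1²) = 29.991081, √(r_a2²−r_b2²) = 27.374568
base pitch p_b = π·m·cos α = 9.249810
CR = (29.991081 + 27.374568 − 108.970000·sin 23.26900°)/9.249810 = 1.547838
contact ratio ≈ 1.5478

1.5478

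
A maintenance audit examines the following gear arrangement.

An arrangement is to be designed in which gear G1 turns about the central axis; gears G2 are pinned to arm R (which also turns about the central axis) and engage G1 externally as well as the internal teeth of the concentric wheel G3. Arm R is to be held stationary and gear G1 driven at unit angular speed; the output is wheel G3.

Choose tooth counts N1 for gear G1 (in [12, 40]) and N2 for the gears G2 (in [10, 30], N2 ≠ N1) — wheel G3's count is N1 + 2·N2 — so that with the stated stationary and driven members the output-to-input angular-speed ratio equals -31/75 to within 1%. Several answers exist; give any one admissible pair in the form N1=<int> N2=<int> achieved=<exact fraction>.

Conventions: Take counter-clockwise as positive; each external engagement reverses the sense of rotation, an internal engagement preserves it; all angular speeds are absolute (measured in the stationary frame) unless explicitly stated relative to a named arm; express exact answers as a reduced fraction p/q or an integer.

class = planetary set [ratio -31/75 wanted; Willis about the carrier]
Willis with ω_arm = 0: ω_ring/ω_sun = −N1/N3; set equal to -31/75  ⇒  N3/N1 = −1/(-31/75) = 75/31
N3 = N1 + 2·N2  ⇒  N2/N1 = (N3/N1 − 1)/2 = (75/31 − 1)/2 = 22/31
smallest multiple with N1 ≥ 12 and N2 ≥ 10: k = 1  ⇒  N1 = 1·31 = 31, N2 = 1·22 = 22 (N1 ≤ 40, N2 ≤ 30, N2 ≠ N1 ✓), N3 = 31 + 2·22 = 75
check: −N1/N3 with N1 = 31, N3 = 75 gives -31/75; |achieved − target| = 0 ≤ 31/7500 ✓

N1=31 N2=22 achieved=-31/75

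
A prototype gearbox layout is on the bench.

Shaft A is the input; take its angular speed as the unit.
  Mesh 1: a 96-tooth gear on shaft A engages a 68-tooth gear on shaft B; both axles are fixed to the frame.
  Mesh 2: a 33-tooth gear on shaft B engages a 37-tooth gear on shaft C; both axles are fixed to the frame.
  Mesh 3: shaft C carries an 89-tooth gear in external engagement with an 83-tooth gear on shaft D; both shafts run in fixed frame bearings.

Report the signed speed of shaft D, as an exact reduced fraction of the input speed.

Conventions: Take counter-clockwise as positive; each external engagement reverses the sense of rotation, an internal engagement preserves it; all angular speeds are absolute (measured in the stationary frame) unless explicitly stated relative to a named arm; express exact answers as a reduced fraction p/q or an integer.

-70488/52207

3-mesh fixed-axis compound train (all bearings frame-fixed)
mesh 1 [96T→68T]: |ω|/ω_in = 1×96/68 = 24/17, sense flips to −
mesh 2 [33T→37T]: |ω|/ω_in = (24/17)×33/37 = 792/629, sense flips to +
mesh 3 [89T→83T]: |ω|/ω_in = (792/629)×89/83 = 70488/52207, sense flips to −
signed output speed (× input speed) = -70488/52207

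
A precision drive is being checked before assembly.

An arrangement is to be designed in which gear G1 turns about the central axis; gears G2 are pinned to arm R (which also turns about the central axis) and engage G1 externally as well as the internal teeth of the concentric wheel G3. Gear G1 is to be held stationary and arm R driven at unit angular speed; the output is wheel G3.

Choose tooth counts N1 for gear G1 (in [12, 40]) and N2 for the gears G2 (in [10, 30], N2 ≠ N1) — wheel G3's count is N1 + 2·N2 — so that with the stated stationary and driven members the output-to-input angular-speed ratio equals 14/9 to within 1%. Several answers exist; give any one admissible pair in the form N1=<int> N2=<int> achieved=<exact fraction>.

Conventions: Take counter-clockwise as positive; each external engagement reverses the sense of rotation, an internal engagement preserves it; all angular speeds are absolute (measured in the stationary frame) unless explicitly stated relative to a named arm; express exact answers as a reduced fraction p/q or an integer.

class = planetary set [ratio 14/9 wanted; Willis about the carrier]
Willis with ω_sun = 0: ω_ring/ω_arm = (N1+N3)/N3; set equal to 14/9  ⇒  N3/N1 = 1/(14/9 − 1) = 9/5
N3 = N1 + 2·N2  ⇒  N2/N1 = (N3/N1 − 1)/2 = (9/5 − 1)/2 = 2/5
smallest multiple with N1 ≥ 12 and N2 ≥ 10: k = 5  ⇒  N1 = 5·5 = 25, N2 = 5·2 = 10 (N1 ≤ 40, N2 ≤ 30, N2 ≠ N1 ✓), N3 = 25 + 2·10 = 45
check: (N1+N3)/N3 with N1 = 25, N3 = 45 gives 14/9; |achieved − target| = 0 ≤ 7/450 ✓

N1=25 N2=10 achieved=14/9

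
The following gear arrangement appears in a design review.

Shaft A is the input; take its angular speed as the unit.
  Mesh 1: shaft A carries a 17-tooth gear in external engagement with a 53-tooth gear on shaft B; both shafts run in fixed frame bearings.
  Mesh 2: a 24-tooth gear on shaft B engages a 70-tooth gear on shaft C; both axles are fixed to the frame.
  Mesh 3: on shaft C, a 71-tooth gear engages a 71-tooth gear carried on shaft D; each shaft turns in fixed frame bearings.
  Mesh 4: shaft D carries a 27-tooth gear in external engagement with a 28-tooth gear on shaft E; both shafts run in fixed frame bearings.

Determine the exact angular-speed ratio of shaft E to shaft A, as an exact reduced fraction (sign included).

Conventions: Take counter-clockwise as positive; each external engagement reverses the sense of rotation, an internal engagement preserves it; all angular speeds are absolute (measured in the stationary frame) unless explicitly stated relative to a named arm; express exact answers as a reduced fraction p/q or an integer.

class = fixed-axis compound train [4 meshes; 4 ratios multiply, 4 sense flips]
mesh 1 [17T→53T]: running ratio 17/53, sense −
mesh 2 [24T→70T]: running ratio 204/1855, sense +
mesh 3 [71T→71T]: running ratio 204/1855, sense −
mesh 4 [27T→28T]: running ratio 1377/12985, sense +
ω_out/ω_in = 1377/12985

1377/12985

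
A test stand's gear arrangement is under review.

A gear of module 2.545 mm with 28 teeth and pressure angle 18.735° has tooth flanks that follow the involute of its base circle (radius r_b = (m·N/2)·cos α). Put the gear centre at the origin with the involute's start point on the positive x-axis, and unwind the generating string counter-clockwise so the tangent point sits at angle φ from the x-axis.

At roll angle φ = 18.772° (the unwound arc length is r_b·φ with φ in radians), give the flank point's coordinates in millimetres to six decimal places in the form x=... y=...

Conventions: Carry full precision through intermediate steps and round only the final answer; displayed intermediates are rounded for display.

x=35.504806 y=0.391332

single-mesh involute tooth geometry (28T wheel at module 2.545)
pitch radius r_p = m·N/2 = 2.545·28/2 = 35.630000
base radius r_b = r_p·cos α = 35.630000·cos 18.735° = 33.742118
roll angle φ = 18.772° = 0.32763321 rad
x = r_b·(cos φ + φ·sin φ) = 35.504806
y = r_b·(sin φ − φ·cos φ) = 0.391332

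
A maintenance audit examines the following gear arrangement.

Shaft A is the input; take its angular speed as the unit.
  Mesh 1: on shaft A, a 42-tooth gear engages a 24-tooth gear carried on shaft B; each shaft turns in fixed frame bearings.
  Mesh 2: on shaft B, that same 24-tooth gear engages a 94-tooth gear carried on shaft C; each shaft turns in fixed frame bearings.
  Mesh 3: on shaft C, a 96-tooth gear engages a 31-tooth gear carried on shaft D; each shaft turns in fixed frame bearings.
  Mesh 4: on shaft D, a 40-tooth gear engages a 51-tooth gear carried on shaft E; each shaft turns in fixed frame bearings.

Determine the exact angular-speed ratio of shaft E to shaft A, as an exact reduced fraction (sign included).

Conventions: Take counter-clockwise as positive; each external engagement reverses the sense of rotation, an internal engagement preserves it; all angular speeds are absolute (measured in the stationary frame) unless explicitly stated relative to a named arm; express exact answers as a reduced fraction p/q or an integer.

class = fixed-axis compound train [4 meshes; 4 ratios multiply, 4 sense flips]
mesh 1 [42T→24T]: running ratio 7/4, sense −
mesh 2 [24T→94T]: running ratio 21/47, sense +
mesh 3 [96T→31T]: running ratio 2016/1457, sense −
mesh 4 [40T→51T]: running ratio 26880/24769, sense +
ω_out/ω_in = 26880/24769

26880/24769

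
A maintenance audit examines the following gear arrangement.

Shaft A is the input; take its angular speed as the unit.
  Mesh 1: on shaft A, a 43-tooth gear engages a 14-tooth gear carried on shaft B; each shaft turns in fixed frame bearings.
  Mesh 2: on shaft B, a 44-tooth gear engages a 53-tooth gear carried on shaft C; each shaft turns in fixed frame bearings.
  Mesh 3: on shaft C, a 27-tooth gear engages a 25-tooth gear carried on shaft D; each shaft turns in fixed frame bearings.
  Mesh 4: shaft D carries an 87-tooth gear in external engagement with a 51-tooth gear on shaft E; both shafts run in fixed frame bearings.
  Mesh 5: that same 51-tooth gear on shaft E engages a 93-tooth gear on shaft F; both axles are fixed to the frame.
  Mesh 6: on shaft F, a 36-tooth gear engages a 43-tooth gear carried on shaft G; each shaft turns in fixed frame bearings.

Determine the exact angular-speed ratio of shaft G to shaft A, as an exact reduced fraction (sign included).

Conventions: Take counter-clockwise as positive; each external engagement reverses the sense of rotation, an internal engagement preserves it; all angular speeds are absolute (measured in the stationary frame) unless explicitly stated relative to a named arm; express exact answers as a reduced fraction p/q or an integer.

620136/287525

class = fixed-axis compound train [6 meshes; 6 ratios multiply, 6 sense flips]
mesh 1 [43T→14T]: running ratio 43/14, sense −
mesh 2 [44T→53T]: running ratio 946/371, sense +
mesh 3 [27T→25T]: running ratio 25542/9275, sense −
mesh 4 [87T→51T]: running ratio 740718/157675, sense +
mesh 5 [51T→93T]: running ratio 740718/287525, sense −
mesh 6 [36T→43T]: running ratio 620136/287525, sense +
ω_out/ω_in = 620136/287525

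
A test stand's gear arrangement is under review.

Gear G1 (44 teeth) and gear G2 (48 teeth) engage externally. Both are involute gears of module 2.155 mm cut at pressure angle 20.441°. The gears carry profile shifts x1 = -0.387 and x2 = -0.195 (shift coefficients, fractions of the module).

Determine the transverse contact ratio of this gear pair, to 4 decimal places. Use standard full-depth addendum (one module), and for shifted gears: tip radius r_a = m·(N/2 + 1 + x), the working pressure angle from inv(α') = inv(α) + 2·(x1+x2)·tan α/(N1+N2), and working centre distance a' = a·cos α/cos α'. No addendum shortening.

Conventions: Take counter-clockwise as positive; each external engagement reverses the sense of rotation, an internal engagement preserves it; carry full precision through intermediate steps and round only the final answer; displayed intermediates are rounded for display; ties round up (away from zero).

1.8836

class = single-mesh tooth geometry [involute pair 44T × 48T, m = 2.155]
base radii: r_b1 = 44.424702, r_b2 = 48.463311
tip radii: r_a1 = 48.731015, r_a2 = 53.454775
inv(α') = inv(20.441°) + 2·(-0.387-0.195)·tan α/(44+48) = 0.01123308  ⇒  α' = 18.25270°
a' = a·cos α / cos α' = 99.1300·cos 20.441°/cos 18.25270° = 97.809351
action lengths: √(r_a1²−r_b1²) = 20.028921, √(r_a2²−r_b2²) = 22.554831
base pitch p_b = π·m·cos α = 6.343833
CR = (20.028921 + 22.554831 − 97.809351·sin 18.25270°)/6.343833 = 1.883567
contact ratio ≈ 1.8836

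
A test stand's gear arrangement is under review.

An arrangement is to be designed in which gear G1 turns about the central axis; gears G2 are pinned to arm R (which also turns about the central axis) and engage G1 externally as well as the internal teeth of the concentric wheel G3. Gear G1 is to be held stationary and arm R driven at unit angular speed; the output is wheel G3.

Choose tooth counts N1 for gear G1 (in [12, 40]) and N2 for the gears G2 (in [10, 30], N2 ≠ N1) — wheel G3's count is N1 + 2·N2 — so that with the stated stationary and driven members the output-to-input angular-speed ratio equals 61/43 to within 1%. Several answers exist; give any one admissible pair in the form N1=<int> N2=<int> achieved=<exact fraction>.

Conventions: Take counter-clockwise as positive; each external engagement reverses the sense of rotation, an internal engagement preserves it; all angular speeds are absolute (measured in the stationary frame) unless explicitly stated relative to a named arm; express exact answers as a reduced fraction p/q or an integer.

topology: planetary set — design target 61/43, arm = carrier (Willis)
Willis with ω_sun = 0: ω_ring/ω_arm = (N1+N3)/N3; set equal to 61/43  ⇒  N3/N1 = 1/(61/43 − 1) = 43/18
N3 = N1 + 2·N2  ⇒  N2/N1 = (N3/N1 − 1)/2 = (43/18 − 1)/2 = 25/36
smallest multiple with N1 ≥ 12 and N2 ≥ 10: k = 1  ⇒  N1 = 1·36 = 36, N2 = 1·25 = 25 (N1 ≤ 40, N2 ≤ 30, N2 ≠ N1 ✓), N3 = 36 + 2·25 = 86
check: (N1+N3)/N3 with N1 = 36, N3 = 86 gives 61/43; |achieved − target| = 0 ≤ 61/4300 ✓

N1=36 N2=25 achieved=61/43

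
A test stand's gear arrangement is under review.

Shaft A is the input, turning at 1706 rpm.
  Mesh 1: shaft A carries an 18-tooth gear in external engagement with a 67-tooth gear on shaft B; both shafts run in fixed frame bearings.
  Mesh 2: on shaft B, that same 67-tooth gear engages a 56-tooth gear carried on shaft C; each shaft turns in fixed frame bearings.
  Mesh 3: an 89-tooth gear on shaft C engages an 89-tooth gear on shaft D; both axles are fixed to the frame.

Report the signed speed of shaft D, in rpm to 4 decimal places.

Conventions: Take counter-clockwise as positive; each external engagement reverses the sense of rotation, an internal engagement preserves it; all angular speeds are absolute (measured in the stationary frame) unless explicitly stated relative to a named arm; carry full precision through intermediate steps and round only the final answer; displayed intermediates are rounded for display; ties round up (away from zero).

3-mesh fixed-axis compound train (all bearings frame-fixed)
mesh 1 [18T→67T]: ω = 1706.0000×18/67 = 458.3284 rpm, sense flips to −
mesh 2 [67T→56T]: ω = 458.3284×67/56 = 548.3571 rpm, sense flips to +
mesh 3 [89T→89T]: ω = 548.3571×89/89 = 548.3571 rpm, sense flips to −
signed output speed = -548.3571 rpm

-548.3571 rpm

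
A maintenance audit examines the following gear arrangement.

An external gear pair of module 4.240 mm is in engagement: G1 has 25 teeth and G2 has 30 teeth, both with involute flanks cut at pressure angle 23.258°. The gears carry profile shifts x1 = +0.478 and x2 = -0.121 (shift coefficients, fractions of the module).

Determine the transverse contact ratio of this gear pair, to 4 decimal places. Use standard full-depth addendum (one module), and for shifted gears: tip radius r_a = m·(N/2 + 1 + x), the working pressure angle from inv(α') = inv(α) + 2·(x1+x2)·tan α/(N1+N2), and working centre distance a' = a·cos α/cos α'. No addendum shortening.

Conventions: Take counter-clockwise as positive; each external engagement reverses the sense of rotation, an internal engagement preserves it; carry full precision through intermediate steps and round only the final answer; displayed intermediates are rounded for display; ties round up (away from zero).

1.4379

class = single-mesh tooth geometry [involute pair 25T × 30T, m = 4.240]
base radii: r_b1 = 48.693012, r_b2 = 58.431615
tip radii: r_a1 = 59.266720, r_a2 = 67.326960
inv(α') = inv(23.258°) + 2·(+0.478-0.121)·tan α/(25+30) = 0.02945021  ⇒  α' = 24.86075°
a' = a·cos α / cos α' = 116.6000·cos 23.258°/cos 24.86075° = 118.065492
action lengths: √(r_a1²−r_b1²) = 33.786604, √(r_a2²−r_b2²) = 33.446463
base pitch p_b = π·m·cos α = 12.237889
CR = (33.786604 + 33.446463 − 118.065492·sin 24.86075°)/12.237889 = 1.437882
contact ratio ≈ 1.4379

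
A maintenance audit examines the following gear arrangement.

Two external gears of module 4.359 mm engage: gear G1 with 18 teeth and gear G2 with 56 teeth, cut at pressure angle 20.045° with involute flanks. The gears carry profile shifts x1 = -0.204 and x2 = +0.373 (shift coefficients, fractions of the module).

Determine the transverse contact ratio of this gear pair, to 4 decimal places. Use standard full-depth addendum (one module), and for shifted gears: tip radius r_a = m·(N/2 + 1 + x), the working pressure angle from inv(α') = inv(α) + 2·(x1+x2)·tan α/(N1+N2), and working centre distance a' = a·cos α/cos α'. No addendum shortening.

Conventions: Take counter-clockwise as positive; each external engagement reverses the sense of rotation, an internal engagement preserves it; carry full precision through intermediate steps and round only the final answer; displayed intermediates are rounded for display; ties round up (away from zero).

1.6469

class = single-mesh tooth geometry [involute pair 18T × 56T, m = 4.359]
base radii: r_b1 = 36.854532, r_b2 = 114.658543
tip radii: r_a1 = 42.700764, r_a2 = 128.036907
inv(α') = inv(20.045°) + 2·(-0.204+0.373)·tan α/(18+56) = 0.01667521  ⇒  α' = 20.73599°
a' = a·cos α / cos α' = 161.2830·cos 20.045°/cos 20.73599° = 162.007630
action lengths: √(r_a1²−r_b1²) = 21.566148, √(r_a2²−r_b2²) = 56.981297
base pitch p_b = π·m·cos α = 12.864658
CR = (21.566148 + 56.981297 − 162.007630·sin 20.73599°)/12.864658 = 1.646888
contact ratio ≈ 1.6469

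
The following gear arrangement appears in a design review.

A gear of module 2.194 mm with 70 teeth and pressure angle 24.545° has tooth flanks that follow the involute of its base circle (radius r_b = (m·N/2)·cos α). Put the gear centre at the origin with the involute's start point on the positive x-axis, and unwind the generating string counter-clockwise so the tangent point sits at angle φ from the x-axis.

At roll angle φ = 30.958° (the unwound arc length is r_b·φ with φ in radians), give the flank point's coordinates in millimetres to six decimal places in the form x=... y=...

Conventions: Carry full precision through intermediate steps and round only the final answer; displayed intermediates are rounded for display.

x=79.314985 y=3.566721

single-mesh involute tooth geometry (70T wheel at module 2.194)
pitch radius r_p = m·N/2 = 2.194·70/2 = 76.790000
base radius r_b = r_p·cos α = 76.790000·cos 24.545° = 69.850894
roll angle φ = 30.958° = 0.54031903 rad
x = r_b·(cos φ + φ·sin φ) = 79.314985
y = r_b·(sin φ − φ·cos φ) = 3.566721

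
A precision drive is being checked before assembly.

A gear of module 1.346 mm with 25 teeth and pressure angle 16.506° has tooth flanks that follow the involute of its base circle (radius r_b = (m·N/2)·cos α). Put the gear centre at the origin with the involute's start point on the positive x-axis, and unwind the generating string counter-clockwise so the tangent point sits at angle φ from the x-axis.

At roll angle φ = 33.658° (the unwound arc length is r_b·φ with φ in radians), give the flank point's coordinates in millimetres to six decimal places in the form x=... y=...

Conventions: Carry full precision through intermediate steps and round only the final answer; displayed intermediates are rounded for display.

topology: single-mesh involute geometry — m = 1.346, N = 25
pitch radius r_p = m·N/2 = 1.346·25/2 = 16.825000
base radius r_b = r_p·cos α = 16.825000·cos 16.506° = 16.131642
roll angle φ = 33.658° = 0.58744292 rad
x = r_b·(cos φ + φ·sin φ) = 18.679501
y = r_b·(sin φ − φ·cos φ) = 1.052913

x=18.679501 y=1.052913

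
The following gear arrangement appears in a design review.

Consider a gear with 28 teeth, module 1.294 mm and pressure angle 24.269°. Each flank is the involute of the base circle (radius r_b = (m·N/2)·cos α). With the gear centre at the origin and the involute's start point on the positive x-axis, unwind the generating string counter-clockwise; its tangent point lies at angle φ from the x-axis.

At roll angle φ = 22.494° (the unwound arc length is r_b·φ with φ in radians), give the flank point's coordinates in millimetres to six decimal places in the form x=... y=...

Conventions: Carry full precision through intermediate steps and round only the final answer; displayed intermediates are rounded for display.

x=17.739122 y=0.328006

class = single-mesh tooth geometry [base-circle involute, m = 1.294, 28T]
pitch radius r_p = m·N/2 = 1.294·28/2 = 18.116000
base radius r_b = r_p·cos α = 18.116000·cos 24.269° = 16.515013
roll angle φ = 22.494° = 0.39259436 rad
x = r_b·(cos φ + φ·sin φ) = 17.739122
y = r_b·(sin φ − φ·cos φ) = 0.328006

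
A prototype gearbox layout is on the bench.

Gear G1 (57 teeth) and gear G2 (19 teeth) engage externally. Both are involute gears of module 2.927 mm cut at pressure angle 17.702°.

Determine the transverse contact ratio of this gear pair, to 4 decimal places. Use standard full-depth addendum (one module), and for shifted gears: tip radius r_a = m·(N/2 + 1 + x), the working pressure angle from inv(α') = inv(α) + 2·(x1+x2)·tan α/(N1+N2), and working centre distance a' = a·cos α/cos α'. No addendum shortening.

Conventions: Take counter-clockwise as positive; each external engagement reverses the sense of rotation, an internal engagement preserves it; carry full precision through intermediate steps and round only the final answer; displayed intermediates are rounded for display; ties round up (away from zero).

1.7730

topology: single-mesh involute geometry — m = 2.927, 57T/19T pair
base radii: r_b1 = 79.469659, r_b2 = 26.489886
tip radii: r_a1 = 86.346500, r_a2 = 30.733500
no profile shift: α' = α, a' = a
action lengths: √(r_a1²−r_b1²) = 33.768200, √(r_a2²−r_b2²) = 15.583130
base pitch p_b = π·m·cos α = 8.760046
CR = (33.768200 + 15.583130 − 111.226000·sin 17.70200°)/8.760046 = 1.772965
contact ratio ≈ 1.7730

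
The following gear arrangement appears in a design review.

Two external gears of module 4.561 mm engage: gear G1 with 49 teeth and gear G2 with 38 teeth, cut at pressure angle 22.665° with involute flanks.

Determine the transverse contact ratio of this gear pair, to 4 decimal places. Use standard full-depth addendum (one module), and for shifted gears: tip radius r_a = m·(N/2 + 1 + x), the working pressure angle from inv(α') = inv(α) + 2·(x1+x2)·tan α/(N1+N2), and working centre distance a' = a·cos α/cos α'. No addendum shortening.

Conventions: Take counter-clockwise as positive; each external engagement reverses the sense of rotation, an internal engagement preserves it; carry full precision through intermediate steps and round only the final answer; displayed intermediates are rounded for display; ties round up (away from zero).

1.6061

single-mesh involute tooth geometry (49T engaging 38T at module 4.561)
base radii: r_b1 = 103.114881, r_b2 = 79.966642
tip radii: r_a1 = 116.305500, r_a2 = 91.220000
no profile shift: α' = α, a' = a
action lengths: √(r_a1²−r_b1²) = 53.798613, √(r_a2²−r_b2²) = 43.891053
base pitch p_b = π·m·cos α = 13.222243
CR = (53.798613 + 43.891053 − 198.403500·sin 22.66500°)/13.222243 = 1.606110
contact ratio ≈ 1.6061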